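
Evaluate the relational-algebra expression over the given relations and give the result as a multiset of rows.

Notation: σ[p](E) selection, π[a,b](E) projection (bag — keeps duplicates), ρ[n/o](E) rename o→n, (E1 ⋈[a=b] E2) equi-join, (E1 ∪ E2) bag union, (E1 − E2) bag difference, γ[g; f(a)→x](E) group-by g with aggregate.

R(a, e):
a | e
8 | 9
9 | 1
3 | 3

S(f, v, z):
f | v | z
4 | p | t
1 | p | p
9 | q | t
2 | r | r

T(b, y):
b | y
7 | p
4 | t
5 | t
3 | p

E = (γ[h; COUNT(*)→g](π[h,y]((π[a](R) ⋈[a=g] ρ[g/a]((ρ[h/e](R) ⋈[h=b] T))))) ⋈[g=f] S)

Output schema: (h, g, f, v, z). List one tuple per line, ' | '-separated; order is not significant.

Stepwise |·|:
  R → 3
  π[a](R) → 3
  R → 3
  ρ[h/e](R) → 3
  T → 4
  (ρ[h/e](R) ⋈[h=b] T) → 1
  ρ[g/a]((ρ[h/e](R) ⋈[h=b] T)) → 1
  (π[a](R) ⋈[a=g] ρ[g/a]((ρ[h/e](R) ⋈[h=b] T))) → 1
  π[h,y]((π[a](R) ⋈[a=g] ρ[g/a]((ρ[h/e](R) ⋈[h=b] T)))) → 1
  γ[h; COUNT(*)→g](π[h,y]((π[a](R) ⋈[a=g] ρ[g/a]((ρ[h/e](R) ⋈[h=b] T))))) → 1
  S → 4
  (γ[h; COUNT(*)→g](π[h,y]((π[a](R) ⋈[a=g] ρ[g/a]((ρ[h/e](R) ⋈[h=b] T))))) ⋈[g=f] S) → 1

== RESULT ==
h | g | f | v | z
3 | 1 | 1 | p | p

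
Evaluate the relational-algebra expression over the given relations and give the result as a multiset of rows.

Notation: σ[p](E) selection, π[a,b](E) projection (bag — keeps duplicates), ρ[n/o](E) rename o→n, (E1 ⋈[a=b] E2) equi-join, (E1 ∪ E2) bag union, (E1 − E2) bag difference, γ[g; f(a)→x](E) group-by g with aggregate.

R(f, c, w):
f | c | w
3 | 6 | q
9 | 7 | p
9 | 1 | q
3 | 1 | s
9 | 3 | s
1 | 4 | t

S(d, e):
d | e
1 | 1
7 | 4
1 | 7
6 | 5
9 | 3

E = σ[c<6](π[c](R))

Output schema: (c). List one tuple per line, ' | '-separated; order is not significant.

Per-node cardinality:
  R → 6
  π[c](R) → 6
  σ[c<6](π[c](R)) → 4

== RESULT ==
c
1
1
3
4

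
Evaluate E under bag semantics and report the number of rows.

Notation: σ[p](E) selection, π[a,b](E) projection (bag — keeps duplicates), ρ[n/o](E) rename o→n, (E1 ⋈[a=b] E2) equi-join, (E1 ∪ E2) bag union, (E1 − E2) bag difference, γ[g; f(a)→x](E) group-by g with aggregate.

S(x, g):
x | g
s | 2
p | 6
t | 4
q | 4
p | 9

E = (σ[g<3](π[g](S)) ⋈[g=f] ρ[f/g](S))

Stepwise |·|:
  S → 5
  π[g](S) → 5
  σ[g<3](π[g](S)) → 1
  S → 5
  ρ[f/g](S) → 5
  (σ[g<3](π[g](S)) ⋈[g=f] ρ[f/g](S)) → 1

|E| = 1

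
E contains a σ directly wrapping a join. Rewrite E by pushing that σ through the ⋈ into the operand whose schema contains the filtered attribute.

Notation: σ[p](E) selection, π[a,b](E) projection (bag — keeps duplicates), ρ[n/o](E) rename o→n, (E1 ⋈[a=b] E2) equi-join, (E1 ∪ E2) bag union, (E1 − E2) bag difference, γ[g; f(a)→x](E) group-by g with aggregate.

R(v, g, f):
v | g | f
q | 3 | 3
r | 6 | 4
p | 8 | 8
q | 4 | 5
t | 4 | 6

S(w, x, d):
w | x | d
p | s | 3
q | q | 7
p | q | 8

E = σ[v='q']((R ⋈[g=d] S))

σ filters on v, owned by the left side.
E' = (σ[v='q'](R) ⋈[g=d] S)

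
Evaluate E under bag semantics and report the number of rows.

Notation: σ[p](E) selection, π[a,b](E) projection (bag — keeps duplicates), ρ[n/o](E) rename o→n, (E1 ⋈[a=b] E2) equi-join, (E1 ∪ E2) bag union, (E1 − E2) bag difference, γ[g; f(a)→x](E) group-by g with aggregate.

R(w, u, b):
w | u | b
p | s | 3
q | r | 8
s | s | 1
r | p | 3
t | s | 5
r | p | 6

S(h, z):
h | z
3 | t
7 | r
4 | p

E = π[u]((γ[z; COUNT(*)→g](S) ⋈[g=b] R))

Per-node cardinality:
  S → 3
  γ[z; COUNT(*)→g](S) → 3
  R → 6
  (γ[z; COUNT(*)→g](S) ⋈[g=b] R) → 3
  π[u]((γ[z; COUNT(*)→g](S) ⋈[g=b] R)) → 3

|E| = 3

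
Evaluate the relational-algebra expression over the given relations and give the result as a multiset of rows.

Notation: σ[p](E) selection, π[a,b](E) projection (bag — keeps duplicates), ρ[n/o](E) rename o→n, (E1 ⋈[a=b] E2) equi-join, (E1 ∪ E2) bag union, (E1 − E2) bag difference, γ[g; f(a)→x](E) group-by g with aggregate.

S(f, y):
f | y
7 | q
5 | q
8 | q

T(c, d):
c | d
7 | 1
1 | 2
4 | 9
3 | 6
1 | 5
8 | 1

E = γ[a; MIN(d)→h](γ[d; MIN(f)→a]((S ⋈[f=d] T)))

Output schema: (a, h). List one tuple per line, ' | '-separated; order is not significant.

Stepwise |·|:
  S → 3
  T → 6
  (S ⋈[f=d] T) → 1
  γ[d; MIN(f)→a]((S ⋈[f=d] T)) → 1
  γ[a; MIN(d)→h](γ[d; MIN(f)→a]((S ⋈[f=d] T))) → 1

== RESULT ==
a | h
5 | 5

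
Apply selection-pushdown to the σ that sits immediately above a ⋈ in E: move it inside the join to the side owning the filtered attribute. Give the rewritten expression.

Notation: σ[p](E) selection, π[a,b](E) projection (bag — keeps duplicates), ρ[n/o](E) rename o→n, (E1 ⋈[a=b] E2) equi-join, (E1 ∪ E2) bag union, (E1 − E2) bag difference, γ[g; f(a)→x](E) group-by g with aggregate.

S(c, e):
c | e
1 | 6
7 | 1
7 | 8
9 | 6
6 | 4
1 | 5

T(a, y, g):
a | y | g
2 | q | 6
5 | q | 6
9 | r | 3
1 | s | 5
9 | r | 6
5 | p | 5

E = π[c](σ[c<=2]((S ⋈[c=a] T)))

σ filters on c, owned by the left side.
E' = π[c]((σ[c<=2](S) ⋈[c=a] T))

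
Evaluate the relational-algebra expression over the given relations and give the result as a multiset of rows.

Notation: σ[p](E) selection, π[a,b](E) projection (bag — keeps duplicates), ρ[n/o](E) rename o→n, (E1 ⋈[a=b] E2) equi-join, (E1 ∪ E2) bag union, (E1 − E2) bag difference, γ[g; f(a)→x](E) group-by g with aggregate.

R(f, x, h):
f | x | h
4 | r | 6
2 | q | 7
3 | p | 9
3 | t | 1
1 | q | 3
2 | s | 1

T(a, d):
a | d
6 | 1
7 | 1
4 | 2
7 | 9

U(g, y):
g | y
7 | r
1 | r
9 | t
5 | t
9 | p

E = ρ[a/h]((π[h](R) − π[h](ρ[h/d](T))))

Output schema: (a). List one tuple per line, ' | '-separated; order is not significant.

Stepwise |·|:
  R → 6
  π[h](R) → 6
  T → 4
  ρ[h/d](T) → 4
  π[h](ρ[h/d](T)) → 4
  (π[h](R) − π[h](ρ[h/d](T))) → 3
  ρ[a/h]((π[h](R) − π[h](ρ[h/d](T)))) → 3

== RESULT ==
a
3
6
7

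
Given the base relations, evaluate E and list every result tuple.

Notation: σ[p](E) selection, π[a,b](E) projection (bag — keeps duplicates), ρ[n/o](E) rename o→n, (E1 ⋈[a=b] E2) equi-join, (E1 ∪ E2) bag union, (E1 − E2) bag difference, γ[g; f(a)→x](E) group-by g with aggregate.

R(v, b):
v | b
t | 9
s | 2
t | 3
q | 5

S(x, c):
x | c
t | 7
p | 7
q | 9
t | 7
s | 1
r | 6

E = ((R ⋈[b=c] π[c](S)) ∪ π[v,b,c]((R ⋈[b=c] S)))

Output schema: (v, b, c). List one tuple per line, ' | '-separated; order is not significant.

Per-node cardinality:
  R → 4
  S → 6
  π[c](S) → 6
  (R ⋈[b=c] π[c](S)) → 1
  R → 4
  S → 6
  (R ⋈[b=c] S) → 1
  π[v,b,c]((R ⋈[b=c] S)) → 1
  ((R ⋈[b=c] π[c](S)) ∪ π[v,b,c]((R ⋈[b=c] S))) → 2

== RESULT ==
v | b | c
t | 9 | 9
t | 9 | 9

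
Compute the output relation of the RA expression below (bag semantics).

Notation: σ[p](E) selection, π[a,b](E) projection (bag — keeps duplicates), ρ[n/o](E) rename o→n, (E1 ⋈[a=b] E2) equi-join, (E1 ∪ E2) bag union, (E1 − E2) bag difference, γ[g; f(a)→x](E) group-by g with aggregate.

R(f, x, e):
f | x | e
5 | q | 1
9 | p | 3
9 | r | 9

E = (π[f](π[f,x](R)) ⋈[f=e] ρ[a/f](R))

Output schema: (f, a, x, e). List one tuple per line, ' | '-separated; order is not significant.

Per-node cardinality:
  R → 3
  π[f,x](R) → 3
  π[f](π[f,x](R)) → 3
  R → 3
  ρ[a/f](R) → 3
  (π[f](π[f,x](R)) ⋈[f=e] ρ[a/f](R)) → 2

== RESULT ==
f | a | x | e
9 | 9 | r | 9
9 | 9 | r | 9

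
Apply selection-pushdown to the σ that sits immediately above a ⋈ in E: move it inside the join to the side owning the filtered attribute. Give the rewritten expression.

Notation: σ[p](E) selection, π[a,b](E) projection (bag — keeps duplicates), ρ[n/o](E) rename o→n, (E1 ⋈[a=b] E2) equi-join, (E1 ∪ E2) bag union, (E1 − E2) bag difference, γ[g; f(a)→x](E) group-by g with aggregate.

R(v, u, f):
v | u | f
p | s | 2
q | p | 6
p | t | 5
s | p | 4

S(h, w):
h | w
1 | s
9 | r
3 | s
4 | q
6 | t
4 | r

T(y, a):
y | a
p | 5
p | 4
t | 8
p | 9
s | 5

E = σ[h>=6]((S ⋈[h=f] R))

σ filters on h, owned by the left side.
E' = (σ[h>=6](S) ⋈[h=f] R)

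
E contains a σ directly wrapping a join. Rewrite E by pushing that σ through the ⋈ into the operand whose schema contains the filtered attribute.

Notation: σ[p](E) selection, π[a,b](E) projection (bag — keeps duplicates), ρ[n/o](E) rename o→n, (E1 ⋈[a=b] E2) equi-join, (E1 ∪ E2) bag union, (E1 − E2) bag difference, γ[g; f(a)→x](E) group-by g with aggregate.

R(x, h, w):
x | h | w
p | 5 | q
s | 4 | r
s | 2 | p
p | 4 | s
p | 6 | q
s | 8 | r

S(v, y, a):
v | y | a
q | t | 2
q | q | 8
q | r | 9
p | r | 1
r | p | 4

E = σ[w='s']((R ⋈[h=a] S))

σ filters on w, owned by the left side.
E' = (σ[w='s'](R) ⋈[h=a] S)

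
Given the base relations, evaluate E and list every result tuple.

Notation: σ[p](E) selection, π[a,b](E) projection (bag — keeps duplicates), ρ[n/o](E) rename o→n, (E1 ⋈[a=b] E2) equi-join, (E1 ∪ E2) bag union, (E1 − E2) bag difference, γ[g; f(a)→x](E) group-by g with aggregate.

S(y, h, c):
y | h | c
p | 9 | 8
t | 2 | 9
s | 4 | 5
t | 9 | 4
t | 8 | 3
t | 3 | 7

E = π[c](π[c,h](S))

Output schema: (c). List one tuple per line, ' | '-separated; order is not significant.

Per-node cardinality:
  S → 6
  π[c,h](S) → 6
  π[c](π[c,h](S)) → 6

== RESULT ==
c
3
4
5
7
8
9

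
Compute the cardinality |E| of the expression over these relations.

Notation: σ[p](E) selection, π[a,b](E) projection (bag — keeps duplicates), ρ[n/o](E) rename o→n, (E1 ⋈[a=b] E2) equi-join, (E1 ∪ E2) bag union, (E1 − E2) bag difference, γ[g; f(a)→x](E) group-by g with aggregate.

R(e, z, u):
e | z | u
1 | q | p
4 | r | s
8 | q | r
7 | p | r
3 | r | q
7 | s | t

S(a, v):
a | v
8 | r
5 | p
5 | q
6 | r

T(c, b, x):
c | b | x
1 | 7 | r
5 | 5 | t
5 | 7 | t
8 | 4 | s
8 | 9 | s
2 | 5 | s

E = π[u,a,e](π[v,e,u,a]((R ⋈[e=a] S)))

Subexpression sizes:
  R → 6
  S → 4
  (R ⋈[e=a] S) → 1
  π[v,e,u,a]((R ⋈[e=a] S)) → 1
  π[u,a,e](π[v,e,u,a]((R ⋈[e=a] S))) → 1

|E| = 1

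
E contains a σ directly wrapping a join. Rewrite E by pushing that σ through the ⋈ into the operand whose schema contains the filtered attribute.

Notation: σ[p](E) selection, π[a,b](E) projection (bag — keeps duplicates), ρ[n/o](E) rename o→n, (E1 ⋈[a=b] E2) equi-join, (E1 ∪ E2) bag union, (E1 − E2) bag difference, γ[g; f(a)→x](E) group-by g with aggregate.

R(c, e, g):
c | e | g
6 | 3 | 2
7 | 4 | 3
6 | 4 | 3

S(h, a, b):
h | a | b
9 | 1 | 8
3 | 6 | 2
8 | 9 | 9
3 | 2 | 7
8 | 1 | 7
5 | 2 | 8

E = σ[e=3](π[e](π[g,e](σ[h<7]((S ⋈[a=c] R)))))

σ filters on h, owned by the left side.
E' = σ[e=3](π[e](π[g,e]((σ[h<7](S) ⋈[a=c] R))))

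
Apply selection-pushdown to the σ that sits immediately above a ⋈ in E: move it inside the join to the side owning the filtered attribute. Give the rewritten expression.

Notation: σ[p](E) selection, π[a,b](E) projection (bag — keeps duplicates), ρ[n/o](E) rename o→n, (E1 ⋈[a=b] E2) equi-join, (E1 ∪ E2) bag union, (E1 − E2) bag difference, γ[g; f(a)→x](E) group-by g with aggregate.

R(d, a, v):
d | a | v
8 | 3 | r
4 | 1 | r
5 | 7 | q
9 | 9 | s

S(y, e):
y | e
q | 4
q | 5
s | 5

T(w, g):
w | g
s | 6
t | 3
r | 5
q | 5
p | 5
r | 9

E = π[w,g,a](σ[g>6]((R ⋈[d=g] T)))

σ filters on g, owned by the right side.
E' = π[w,g,a]((R ⋈[d=g] σ[g>6](T)))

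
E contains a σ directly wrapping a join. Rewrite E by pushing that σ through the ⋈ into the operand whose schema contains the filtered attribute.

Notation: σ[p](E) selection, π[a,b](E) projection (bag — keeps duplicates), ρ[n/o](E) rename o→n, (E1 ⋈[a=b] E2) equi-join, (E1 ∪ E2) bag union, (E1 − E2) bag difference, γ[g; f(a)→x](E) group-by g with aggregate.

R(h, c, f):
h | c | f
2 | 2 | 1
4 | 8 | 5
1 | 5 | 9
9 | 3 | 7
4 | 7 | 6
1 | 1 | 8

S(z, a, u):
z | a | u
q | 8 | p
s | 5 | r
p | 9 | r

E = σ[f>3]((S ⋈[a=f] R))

σ filters on f, owned by the right side.
E' = (S ⋈[a=f] σ[f>3](R))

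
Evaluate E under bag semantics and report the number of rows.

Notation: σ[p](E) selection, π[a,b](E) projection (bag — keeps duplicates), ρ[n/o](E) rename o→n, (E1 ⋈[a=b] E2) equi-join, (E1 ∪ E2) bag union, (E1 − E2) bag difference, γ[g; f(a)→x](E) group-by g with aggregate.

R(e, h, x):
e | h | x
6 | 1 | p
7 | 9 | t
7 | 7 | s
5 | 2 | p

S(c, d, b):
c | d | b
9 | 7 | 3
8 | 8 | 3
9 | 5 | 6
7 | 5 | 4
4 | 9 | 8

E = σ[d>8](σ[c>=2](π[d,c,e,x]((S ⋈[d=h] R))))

Per-node cardinality:
  S → 5
  R → 4
  (S ⋈[d=h] R) → 2
  π[d,c,e,x]((S ⋈[d=h] R)) → 2
  σ[c>=2](π[d,c,e,x]((S ⋈[d=h] R))) → 2
  σ[d>8](σ[c>=2](π[d,c,e,x]((S ⋈[d=h] R)))) → 1

|E| = 1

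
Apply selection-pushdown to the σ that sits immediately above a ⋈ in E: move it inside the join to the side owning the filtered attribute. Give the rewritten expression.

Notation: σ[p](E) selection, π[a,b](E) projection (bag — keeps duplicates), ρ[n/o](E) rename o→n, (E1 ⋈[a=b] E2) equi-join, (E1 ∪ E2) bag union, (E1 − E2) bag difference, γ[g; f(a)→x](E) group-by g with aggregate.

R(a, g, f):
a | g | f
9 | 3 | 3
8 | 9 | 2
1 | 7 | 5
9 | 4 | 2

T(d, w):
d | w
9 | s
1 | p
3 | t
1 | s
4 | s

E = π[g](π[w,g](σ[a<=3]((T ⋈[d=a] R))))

σ filters on a, owned by the right side.
E' = π[g](π[w,g]((T ⋈[d=a] σ[a<=3](R))))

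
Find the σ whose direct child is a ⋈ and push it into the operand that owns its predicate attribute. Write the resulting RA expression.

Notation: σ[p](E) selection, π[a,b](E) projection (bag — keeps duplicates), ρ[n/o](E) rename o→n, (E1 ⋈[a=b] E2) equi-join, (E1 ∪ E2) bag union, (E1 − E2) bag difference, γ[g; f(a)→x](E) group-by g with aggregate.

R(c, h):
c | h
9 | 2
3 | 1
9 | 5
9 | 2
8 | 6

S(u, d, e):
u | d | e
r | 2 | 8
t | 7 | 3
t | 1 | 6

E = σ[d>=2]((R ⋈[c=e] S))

σ filters on d, owned by the right side.
E' = (R ⋈[c=e] σ[d>=2](S))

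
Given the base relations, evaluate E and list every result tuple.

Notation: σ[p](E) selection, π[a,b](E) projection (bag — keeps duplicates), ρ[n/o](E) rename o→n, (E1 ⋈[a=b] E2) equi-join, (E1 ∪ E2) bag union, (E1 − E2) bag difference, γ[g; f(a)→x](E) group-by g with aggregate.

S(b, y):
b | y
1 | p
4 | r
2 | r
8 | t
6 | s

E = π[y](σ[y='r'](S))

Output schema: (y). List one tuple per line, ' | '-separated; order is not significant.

Subexpression sizes:
  S → 5
  σ[y='r'](S) → 2
  π[y](σ[y='r'](S)) → 2

== RESULT ==
y
r
r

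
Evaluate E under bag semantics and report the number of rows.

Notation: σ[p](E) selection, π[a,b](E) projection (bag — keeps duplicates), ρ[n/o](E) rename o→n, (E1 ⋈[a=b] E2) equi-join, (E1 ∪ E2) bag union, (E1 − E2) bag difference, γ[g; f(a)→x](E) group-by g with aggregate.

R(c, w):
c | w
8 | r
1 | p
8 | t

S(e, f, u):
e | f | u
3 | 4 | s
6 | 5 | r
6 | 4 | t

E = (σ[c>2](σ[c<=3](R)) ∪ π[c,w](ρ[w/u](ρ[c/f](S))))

Subexpression sizes:
  R → 3
  σ[c<=3](R) → 1
  σ[c>2](σ[c<=3](R)) → 0
  S → 3
  ρ[c/f](S) → 3
  ρ[w/u](ρ[c/f](S)) → 3
  π[c,w](ρ[w/u](ρ[c/f](S))) → 3
  (σ[c>2](σ[c<=3](R)) ∪ π[c,w](ρ[w/u](ρ[c/f](S)))) → 3

|E| = 3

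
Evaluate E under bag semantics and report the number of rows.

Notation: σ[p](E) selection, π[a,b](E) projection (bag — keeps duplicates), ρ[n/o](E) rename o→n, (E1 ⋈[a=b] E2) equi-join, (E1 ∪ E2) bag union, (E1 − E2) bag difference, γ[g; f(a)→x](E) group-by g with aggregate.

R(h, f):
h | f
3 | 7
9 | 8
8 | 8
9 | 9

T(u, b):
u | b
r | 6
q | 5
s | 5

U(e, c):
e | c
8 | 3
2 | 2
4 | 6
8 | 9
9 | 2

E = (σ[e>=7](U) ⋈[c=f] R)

Row counts bottom-up:
  U → 5
  σ[e>=7](U) → 3
  R → 4
  (σ[e>=7](U) ⋈[c=f] R) → 1

|E| = 1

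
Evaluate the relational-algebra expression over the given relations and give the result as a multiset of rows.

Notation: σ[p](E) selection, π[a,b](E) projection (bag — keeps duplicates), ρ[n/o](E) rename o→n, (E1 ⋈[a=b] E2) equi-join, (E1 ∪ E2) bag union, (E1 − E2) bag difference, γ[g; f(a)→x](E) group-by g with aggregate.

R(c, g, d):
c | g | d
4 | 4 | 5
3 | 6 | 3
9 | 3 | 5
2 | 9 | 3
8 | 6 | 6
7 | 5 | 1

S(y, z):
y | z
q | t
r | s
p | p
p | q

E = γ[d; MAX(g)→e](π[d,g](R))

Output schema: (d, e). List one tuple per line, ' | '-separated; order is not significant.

Per-node cardinality:
  R → 6
  π[d,g](R) → 6
  γ[d; MAX(g)→e](π[d,g](R)) → 4

== RESULT ==
d | e
1 | 5
3 | 9
5 | 4
6 | 6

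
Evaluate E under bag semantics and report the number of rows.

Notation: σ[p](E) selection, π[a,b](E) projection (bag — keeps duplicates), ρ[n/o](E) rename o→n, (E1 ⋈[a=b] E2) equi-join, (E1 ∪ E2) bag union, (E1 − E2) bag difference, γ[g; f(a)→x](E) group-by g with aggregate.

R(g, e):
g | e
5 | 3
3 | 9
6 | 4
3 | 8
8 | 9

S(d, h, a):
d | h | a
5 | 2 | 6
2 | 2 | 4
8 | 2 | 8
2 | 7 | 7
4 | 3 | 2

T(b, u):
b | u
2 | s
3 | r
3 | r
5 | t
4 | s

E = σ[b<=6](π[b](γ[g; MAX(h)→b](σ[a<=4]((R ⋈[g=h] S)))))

Stepwise |·|:
  R → 5
  S → 5
  (R ⋈[g=h] S) → 2
  σ[a<=4]((R ⋈[g=h] S)) → 2
  γ[g; MAX(h)→b](σ[a<=4]((R ⋈[g=h] S))) → 1
  π[b](γ[g; MAX(h)→b](σ[a<=4]((R ⋈[g=h] S)))) → 1
  σ[b<=6](π[b](γ[g; MAX(h)→b](σ[a<=4]((R ⋈[g=h] S))))) → 1

|E| = 1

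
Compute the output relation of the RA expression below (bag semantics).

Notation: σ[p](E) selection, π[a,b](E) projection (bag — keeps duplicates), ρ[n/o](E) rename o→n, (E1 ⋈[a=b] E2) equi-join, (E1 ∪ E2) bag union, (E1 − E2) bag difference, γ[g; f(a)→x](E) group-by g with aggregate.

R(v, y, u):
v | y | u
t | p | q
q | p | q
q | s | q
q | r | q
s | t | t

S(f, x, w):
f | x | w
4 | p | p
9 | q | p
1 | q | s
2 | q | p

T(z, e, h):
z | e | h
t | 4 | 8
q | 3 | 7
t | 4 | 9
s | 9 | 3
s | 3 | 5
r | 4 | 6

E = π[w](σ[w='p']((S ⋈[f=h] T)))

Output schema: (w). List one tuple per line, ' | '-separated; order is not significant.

Subexpression sizes:
  S → 4
  T → 6
  (S ⋈[f=h] T) → 1
  σ[w='p']((S ⋈[f=h] T)) → 1
  π[w](σ[w='p']((S ⋈[f=h] T))) → 1

== RESULT ==
w
p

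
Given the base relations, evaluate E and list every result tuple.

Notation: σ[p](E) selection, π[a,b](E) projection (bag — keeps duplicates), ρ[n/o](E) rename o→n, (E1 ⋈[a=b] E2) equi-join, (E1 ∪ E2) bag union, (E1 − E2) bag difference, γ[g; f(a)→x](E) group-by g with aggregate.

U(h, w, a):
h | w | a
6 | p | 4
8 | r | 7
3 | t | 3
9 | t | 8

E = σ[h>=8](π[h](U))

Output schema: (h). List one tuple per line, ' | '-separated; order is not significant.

Subexpression sizes:
  U → 4
  π[h](U) → 4
  σ[h>=8](π[h](U)) → 2

== RESULT ==
h
8
9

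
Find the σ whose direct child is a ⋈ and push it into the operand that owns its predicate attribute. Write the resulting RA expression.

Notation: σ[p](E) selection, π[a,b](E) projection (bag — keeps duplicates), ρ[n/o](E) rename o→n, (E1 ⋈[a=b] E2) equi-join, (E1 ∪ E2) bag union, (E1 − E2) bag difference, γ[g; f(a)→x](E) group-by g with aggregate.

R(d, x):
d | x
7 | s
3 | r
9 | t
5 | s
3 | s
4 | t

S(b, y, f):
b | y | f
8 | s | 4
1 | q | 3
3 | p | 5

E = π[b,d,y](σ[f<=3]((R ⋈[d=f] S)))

σ filters on f, owned by the right side.
E' = π[b,d,y]((R ⋈[d=f] σ[f<=3](S)))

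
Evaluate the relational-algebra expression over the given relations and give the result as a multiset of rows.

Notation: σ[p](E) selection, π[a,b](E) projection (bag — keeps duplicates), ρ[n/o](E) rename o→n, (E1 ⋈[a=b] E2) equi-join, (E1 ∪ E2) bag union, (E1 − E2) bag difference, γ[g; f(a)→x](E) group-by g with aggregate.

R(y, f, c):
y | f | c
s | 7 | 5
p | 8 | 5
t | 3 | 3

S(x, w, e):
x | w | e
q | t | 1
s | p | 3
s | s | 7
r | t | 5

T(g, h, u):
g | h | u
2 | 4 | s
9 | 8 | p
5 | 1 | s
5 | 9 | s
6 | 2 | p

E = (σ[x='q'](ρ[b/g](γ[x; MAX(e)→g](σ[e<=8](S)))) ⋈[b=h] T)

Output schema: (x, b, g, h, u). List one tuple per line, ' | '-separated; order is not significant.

Row counts bottom-up:
  S → 4
  σ[e<=8](S) → 4
  γ[x; MAX(e)→g](σ[e<=8](S)) → 3
  ρ[b/g](γ[x; MAX(e)→g](σ[e<=8](S))) → 3
  σ[x='q'](ρ[b/g](γ[x; MAX(e)→g](σ[e<=8](S)))) → 1
  T → 5
  (σ[x='q'](ρ[b/g](γ[x; MAX(e)→g](σ[e<=8](S)))) ⋈[b=h] T) → 1

== RESULT ==
x | b | g | h | u
q | 1 | 5 | 1 | s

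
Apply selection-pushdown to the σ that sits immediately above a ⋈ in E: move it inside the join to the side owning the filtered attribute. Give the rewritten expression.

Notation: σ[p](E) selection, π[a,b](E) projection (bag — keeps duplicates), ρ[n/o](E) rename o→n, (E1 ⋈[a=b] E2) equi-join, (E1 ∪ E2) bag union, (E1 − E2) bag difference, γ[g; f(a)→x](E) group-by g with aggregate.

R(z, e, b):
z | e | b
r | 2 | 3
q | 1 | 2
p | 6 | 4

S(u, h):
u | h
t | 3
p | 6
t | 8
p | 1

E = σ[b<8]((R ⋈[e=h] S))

σ filters on b, owned by the left side.
E' = (σ[b<8](R) ⋈[e=h] S)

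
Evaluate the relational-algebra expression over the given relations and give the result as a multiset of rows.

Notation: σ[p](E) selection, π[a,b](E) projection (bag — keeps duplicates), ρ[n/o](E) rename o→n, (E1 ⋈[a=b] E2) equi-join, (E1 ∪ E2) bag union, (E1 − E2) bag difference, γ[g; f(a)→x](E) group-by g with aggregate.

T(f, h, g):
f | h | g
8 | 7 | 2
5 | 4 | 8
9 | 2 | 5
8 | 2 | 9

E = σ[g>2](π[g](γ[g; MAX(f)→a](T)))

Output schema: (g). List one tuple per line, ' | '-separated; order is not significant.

Subexpression sizes:
  T → 4
  γ[g; MAX(f)→a](T) → 4
  π[g](γ[g; MAX(f)→a](T)) → 4
  σ[g>2](π[g](γ[g; MAX(f)→a](T))) → 3

== RESULT ==
g
5
8
9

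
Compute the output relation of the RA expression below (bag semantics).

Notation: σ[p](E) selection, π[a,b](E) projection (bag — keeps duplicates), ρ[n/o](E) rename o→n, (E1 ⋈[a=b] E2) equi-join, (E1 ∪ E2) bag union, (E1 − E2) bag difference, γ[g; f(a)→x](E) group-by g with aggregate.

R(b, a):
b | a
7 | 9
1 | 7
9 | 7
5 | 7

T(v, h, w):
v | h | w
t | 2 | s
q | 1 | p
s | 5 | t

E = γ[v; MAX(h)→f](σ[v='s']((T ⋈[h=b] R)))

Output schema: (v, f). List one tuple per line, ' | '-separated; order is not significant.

Stepwise |·|:
  T → 3
  R → 4
  (T ⋈[h=b] R) → 2
  σ[v='s']((T ⋈[h=b] R)) → 1
  γ[v; MAX(h)→f](σ[v='s']((T ⋈[h=b] R))) → 1

== RESULT ==
v | f
s | 5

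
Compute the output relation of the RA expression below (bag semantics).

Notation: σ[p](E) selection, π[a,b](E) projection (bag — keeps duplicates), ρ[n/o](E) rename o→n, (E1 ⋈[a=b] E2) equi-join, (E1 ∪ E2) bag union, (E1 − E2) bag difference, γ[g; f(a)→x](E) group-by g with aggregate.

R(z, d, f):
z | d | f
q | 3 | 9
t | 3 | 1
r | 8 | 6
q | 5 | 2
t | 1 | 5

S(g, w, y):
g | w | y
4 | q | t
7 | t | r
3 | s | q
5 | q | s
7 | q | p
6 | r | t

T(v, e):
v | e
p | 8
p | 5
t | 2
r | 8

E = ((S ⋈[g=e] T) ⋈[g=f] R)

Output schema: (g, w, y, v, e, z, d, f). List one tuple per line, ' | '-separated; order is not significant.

Subexpression sizes:
  S → 6
  T → 4
  (S ⋈[g=e] T) → 1
  R → 5
  ((S ⋈[g=e] T) ⋈[g=f] R) → 1

== RESULT ==
g | w | y | v | e | z | d | f
5 | q | s | p | 5 | t | 1 | 5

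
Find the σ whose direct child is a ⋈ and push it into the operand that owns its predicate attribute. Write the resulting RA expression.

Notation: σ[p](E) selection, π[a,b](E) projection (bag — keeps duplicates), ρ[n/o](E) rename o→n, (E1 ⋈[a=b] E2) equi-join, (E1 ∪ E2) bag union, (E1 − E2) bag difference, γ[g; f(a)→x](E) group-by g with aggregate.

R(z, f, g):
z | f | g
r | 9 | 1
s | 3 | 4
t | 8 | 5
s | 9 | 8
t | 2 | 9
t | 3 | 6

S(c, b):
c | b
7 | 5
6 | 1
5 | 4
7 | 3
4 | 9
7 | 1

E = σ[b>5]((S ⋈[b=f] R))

σ filters on b, owned by the left side.
E' = (σ[b>5](S) ⋈[b=f] R)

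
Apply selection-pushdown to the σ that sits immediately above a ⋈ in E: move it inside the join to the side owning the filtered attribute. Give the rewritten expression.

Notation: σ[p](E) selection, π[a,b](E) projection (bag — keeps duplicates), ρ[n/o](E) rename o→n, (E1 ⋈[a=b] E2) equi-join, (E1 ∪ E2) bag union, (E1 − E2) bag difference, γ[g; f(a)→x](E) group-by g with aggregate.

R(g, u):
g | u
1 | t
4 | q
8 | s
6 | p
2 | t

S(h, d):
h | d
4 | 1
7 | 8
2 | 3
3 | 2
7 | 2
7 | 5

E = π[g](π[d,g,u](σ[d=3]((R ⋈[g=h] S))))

σ filters on d, owned by the right side.
E' = π[g](π[d,g,u]((R ⋈[g=h] σ[d=3](S))))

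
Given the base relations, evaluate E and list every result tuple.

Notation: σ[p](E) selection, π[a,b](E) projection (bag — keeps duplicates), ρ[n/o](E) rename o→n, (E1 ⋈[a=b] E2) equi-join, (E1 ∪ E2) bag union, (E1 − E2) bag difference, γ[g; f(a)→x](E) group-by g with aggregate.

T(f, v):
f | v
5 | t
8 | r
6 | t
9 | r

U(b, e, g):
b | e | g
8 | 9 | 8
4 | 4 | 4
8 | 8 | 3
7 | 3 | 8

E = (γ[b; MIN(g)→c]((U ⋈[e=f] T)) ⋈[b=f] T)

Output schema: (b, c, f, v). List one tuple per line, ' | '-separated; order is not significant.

Stepwise |·|:
  U → 4
  T → 4
  (U ⋈[e=f] T) → 2
  γ[b; MIN(g)→c]((U ⋈[e=f] T)) → 1
  T → 4
  (γ[b; MIN(g)→c]((U ⋈[e=f] T)) ⋈[b=f] T) → 1

== RESULT ==
b | c | f | v
8 | 3 | 8 | r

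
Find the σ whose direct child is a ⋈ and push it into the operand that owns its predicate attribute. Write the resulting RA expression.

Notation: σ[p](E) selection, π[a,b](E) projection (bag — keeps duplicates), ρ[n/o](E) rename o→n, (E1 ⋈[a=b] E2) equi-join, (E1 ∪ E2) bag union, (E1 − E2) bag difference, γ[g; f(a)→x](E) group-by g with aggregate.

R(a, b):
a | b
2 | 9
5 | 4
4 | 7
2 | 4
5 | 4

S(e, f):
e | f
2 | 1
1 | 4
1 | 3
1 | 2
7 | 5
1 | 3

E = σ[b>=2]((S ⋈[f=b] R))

σ filters on b, owned by the right side.
E' = (S ⋈[f=b] σ[b>=2](R))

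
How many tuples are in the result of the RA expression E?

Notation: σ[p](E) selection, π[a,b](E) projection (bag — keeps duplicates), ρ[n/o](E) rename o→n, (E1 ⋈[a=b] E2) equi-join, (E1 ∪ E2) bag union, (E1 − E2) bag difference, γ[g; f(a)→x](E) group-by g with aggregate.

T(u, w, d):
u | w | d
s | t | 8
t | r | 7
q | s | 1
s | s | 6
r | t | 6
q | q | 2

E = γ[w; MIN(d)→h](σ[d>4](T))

Row counts bottom-up:
  T → 6
  σ[d>4](T) → 4
  γ[w; MIN(d)→h](σ[d>4](T)) → 3

|E| = 3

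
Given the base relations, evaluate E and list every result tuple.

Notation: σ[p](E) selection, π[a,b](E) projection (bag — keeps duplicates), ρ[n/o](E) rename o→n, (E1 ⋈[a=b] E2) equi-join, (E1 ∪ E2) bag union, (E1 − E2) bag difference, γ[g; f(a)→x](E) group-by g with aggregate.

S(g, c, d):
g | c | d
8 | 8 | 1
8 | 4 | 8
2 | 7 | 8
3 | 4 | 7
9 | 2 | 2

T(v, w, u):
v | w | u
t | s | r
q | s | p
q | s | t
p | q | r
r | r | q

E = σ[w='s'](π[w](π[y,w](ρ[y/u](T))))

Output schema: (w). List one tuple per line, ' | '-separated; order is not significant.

Row counts bottom-up:
  T → 5
  ρ[y/u](T) → 5
  π[y,w](ρ[y/u](T)) → 5
  π[w](π[y,w](ρ[y/u](T))) → 5
  σ[w='s'](π[w](π[y,w](ρ[y/u](T)))) → 3

== RESULT ==
w
s
s
s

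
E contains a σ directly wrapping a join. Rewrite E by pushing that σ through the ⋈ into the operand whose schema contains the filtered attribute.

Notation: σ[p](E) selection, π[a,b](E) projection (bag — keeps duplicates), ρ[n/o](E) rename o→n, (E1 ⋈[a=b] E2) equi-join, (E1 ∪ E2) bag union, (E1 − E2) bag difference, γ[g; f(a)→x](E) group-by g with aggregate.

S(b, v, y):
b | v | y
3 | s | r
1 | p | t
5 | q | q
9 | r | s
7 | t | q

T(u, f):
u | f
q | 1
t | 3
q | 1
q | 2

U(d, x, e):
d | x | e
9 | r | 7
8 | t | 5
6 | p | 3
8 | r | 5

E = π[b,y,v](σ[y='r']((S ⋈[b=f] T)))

σ filters on y, owned by the left side.
E' = π[b,y,v]((σ[y='r'](S) ⋈[b=f] T))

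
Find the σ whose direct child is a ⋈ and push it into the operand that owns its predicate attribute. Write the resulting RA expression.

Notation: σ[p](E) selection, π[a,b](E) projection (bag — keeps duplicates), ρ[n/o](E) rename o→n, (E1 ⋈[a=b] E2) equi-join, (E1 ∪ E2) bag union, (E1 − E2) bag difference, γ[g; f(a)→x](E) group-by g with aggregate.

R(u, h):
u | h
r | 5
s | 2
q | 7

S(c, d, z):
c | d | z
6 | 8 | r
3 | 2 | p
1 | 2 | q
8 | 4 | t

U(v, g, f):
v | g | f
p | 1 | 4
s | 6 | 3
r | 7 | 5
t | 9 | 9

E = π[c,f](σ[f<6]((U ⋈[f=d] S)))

σ filters on f, owned by the left side.
E' = π[c,f]((σ[f<6](U) ⋈[f=d] S))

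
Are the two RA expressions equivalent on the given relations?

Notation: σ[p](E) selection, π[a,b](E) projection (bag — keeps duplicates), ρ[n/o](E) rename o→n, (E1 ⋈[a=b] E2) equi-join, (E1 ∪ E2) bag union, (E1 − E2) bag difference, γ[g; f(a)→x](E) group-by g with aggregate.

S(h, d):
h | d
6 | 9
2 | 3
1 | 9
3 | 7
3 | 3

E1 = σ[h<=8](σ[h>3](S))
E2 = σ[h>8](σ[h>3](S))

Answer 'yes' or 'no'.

E1 stepwise |·|:
  S → 5
  σ[h>3](S) → 1
  σ[h<=8](σ[h>3](S)) → 1
E2 stepwise |·|:
  S → 5
  σ[h>3](S) → 1
  σ[h>8](σ[h>3](S)) → 0

E1 result:
h | d
6 | 9
E2 result:
h | d
(0 rows)
Witness: (6, 9) appears 1× in E1 but 0× in E2.

no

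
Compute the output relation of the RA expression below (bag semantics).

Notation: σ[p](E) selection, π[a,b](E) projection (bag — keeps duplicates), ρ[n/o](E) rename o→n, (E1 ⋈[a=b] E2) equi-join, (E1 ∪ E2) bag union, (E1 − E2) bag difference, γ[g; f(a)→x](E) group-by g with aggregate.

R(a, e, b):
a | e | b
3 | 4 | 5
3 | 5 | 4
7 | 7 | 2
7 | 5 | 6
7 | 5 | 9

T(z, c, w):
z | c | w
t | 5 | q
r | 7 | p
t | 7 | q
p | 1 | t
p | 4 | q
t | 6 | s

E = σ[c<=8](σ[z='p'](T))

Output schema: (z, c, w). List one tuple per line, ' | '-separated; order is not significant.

Row counts bottom-up:
  T → 6
  σ[z='p'](T) → 2
  σ[c<=8](σ[z='p'](T)) → 2

== RESULT ==
z | c | w
p | 1 | t
p | 4 | q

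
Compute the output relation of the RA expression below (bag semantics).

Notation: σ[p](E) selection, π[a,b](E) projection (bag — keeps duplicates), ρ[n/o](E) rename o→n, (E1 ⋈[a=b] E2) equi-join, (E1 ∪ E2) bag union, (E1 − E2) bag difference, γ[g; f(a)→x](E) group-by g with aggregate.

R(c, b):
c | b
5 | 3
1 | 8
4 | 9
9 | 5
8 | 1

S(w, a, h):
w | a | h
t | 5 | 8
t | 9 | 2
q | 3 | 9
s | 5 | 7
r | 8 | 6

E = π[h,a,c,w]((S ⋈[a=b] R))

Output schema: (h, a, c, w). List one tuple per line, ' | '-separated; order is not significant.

Row counts bottom-up:
  S → 5
  R → 5
  (S ⋈[a=b] R) → 5
  π[h,a,c,w]((S ⋈[a=b] R)) → 5

== RESULT ==
h | a | c | w
2 | 9 | 4 | t
6 | 8 | 1 | r
7 | 5 | 9 | s
8 | 5 | 9 | t
9 | 3 | 5 | q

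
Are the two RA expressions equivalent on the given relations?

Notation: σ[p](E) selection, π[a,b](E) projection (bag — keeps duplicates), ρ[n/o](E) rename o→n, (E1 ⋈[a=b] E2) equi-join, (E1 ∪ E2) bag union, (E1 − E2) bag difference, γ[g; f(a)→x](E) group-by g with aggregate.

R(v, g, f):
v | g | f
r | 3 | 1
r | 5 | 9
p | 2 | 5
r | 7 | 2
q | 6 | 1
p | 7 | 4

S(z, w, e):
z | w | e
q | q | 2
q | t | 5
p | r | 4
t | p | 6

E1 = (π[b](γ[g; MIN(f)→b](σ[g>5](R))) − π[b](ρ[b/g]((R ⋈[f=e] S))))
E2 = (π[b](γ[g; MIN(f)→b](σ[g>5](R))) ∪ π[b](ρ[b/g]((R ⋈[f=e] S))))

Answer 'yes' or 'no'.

E1 per-node cardinality:
  R → 6
  σ[g>5](R) → 3
  γ[g; MIN(f)→b](σ[g>5](R)) → 2
  π[b](γ[g; MIN(f)→b](σ[g>5](R))) → 2
  R → 6
  S → 4
  (R ⋈[f=e] S) → 3
  ρ[b/g]((R ⋈[f=e] S)) → 3
  π[b](ρ[b/g]((R ⋈[f=e] S))) → 3
  (π[b](γ[g; MIN(f)→b](σ[g>5](R))) − π[b](ρ[b/g]((R ⋈[f=e] S)))) → 1
E2 per-node cardinality:
  R → 6
  σ[g>5](R) → 3
  γ[g; MIN(f)→b](σ[g>5](R)) → 2
  π[b](γ[g; MIN(f)→b](σ[g>5](R))) → 2
  R → 6
  S → 4
  (R ⋈[f=e] S) → 3
  ρ[b/g]((R ⋈[f=e] S)) → 3
  π[b](ρ[b/g]((R ⋈[f=e] S))) → 3
  (π[b](γ[g; MIN(f)→b](σ[g>5](R))) ∪ π[b](ρ[b/g]((R ⋈[f=e] S)))) → 5

E1 result:
b
1
E2 result:
b
1
2
2
7
7
Witness: (7,) appears 0× in E1 but 2× in E2.

no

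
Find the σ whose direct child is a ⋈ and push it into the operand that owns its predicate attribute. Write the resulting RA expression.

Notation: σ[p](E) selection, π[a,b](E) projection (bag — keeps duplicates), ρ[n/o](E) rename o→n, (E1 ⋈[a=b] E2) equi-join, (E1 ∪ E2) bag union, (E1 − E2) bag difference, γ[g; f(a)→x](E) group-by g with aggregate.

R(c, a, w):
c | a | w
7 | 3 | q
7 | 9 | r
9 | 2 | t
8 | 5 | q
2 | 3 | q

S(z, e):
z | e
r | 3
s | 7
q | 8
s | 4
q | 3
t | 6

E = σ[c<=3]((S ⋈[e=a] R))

σ filters on c, owned by the right side.
E' = (S ⋈[e=a] σ[c<=3](R))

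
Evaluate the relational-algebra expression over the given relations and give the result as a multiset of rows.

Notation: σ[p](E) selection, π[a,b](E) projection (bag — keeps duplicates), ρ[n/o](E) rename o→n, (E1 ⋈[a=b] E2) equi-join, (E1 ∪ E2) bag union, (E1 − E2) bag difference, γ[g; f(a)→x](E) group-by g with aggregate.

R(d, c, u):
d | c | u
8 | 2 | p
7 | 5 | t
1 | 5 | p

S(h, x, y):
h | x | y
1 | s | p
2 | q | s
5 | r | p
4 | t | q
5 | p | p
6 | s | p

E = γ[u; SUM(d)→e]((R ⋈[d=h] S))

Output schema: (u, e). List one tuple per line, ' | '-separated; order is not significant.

Row counts bottom-up:
  R → 3
  S → 6
  (R ⋈[d=h] S) → 1
  γ[u; SUM(d)→e]((R ⋈[d=h] S)) → 1

== RESULT ==
u | e
p | 1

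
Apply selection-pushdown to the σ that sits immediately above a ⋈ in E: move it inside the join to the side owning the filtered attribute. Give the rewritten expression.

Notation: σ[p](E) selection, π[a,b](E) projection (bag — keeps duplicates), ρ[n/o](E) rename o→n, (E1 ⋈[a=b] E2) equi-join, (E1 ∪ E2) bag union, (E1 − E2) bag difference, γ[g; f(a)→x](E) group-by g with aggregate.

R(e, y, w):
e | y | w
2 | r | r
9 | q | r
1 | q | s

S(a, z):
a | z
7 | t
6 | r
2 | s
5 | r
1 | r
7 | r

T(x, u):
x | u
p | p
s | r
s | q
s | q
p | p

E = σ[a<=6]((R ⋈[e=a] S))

σ filters on a, owned by the right side.
E' = (R ⋈[e=a] σ[a<=6](S))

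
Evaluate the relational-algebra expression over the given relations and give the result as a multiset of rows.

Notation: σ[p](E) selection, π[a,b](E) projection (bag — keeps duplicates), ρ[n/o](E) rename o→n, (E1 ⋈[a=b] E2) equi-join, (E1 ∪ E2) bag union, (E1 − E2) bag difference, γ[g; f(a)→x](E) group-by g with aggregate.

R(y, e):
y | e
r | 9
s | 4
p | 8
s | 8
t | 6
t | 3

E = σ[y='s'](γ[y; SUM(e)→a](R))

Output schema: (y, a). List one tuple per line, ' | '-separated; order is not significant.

Row counts bottom-up:
  R → 6
  γ[y; SUM(e)→a](R) → 4
  σ[y='s'](γ[y; SUM(e)→a](R)) → 1

== RESULT ==
y | a
s | 12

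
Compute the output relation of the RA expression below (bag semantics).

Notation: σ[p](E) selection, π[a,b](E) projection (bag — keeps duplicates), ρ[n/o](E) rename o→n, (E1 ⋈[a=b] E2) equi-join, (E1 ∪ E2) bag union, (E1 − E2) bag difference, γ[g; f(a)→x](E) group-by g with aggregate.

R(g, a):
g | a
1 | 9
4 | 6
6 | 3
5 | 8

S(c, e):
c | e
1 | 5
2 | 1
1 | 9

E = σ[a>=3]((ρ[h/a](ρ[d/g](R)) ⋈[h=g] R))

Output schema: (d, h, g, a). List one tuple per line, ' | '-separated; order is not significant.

Subexpression sizes:
  R → 4
  ρ[d/g](R) → 4
  ρ[h/a](ρ[d/g](R)) → 4
  R → 4
  (ρ[h/a](ρ[d/g](R)) ⋈[h=g] R) → 1
  σ[a>=3]((ρ[h/a](ρ[d/g](R)) ⋈[h=g] R)) → 1

== RESULT ==
d | h | g | a
4 | 6 | 6 | 3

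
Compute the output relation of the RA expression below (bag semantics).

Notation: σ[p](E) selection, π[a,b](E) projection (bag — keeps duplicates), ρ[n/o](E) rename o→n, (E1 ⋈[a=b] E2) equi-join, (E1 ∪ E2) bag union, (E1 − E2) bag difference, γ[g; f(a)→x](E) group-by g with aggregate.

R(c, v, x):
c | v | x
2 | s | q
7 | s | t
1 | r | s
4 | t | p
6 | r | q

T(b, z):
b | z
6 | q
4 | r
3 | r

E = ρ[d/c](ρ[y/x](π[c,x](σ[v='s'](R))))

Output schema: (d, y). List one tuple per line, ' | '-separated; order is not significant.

Row counts bottom-up:
  R → 5
  σ[v='s'](R) → 2
  π[c,x](σ[v='s'](R)) → 2
  ρ[y/x](π[c,x](σ[v='s'](R))) → 2
  ρ[d/c](ρ[y/x](π[c,x](σ[v='s'](R)))) → 2

== RESULT ==
d | y
2 | q
7 | t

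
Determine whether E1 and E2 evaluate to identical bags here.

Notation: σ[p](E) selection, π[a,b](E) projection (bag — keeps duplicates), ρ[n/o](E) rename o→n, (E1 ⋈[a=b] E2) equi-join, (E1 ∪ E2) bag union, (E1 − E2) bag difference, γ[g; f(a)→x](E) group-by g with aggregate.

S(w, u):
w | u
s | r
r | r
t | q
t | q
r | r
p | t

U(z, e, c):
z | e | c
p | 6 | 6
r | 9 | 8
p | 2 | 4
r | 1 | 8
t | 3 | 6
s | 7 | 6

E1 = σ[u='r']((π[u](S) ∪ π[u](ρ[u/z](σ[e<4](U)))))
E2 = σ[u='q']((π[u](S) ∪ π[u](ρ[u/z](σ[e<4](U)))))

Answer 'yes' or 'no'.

E1 per-node cardinality:
  S → 6
  π[u](S) → 6
  U → 6
  σ[e<4](U) → 3
  ρ[u/z](σ[e<4](U)) → 3
  π[u](ρ[u/z](σ[e<4](U))) → 3
  (π[u](S) ∪ π[u](ρ[u/z](σ[e<4](U)))) → 9
  σ[u='r']((π[u](S) ∪ π[u](ρ[u/z](σ[e<4](U))))) → 4
E2 per-node cardinality:
  S → 6
  π[u](S) → 6
  U → 6
  σ[e<4](U) → 3
  ρ[u/z](σ[e<4](U)) → 3
  π[u](ρ[u/z](σ[e<4](U))) → 3
  (π[u](S) ∪ π[u](ρ[u/z](σ[e<4](U)))) → 9
  σ[u='q']((π[u](S) ∪ π[u](ρ[u/z](σ[e<4](U))))) → 2

E1 result:
u
r
r
r
r
E2 result:
u
q
q
Witness: ('q',) appears 0× in E1 but 2× in E2.

no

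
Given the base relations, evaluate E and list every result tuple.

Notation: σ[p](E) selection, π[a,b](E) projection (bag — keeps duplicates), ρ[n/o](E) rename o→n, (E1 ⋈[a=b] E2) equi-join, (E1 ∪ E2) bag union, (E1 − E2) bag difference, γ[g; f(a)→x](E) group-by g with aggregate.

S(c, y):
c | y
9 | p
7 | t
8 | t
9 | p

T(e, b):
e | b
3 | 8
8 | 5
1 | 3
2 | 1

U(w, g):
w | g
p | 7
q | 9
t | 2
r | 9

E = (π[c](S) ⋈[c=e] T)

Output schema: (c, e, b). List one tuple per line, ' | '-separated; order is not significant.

Per-node cardinality:
  S → 4
  π[c](S) → 4
  T → 4
  (π[c](S) ⋈[c=e] T) → 1

== RESULT ==
c | e | b
8 | 8 | 5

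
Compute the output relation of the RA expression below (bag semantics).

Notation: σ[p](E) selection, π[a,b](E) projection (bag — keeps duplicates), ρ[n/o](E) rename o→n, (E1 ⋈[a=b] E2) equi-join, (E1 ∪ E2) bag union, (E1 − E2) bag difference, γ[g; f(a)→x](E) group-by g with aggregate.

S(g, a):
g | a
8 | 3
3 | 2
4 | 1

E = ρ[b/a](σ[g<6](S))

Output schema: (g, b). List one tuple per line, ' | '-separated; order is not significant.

Per-node cardinality:
  S → 3
  σ[g<6](S) → 2
  ρ[b/a](σ[g<6](S)) → 2

== RESULT ==
g | b
3 | 2
4 | 1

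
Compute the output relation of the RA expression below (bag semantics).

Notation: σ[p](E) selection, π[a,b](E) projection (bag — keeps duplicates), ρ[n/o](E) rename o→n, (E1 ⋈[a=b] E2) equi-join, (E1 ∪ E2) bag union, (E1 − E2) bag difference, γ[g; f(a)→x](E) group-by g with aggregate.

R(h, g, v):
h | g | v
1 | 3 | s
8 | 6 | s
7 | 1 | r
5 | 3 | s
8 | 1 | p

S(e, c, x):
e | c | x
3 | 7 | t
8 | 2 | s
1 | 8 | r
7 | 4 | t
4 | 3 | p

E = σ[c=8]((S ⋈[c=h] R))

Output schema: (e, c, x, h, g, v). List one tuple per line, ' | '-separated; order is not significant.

Subexpression sizes:
  S → 5
  R → 5
  (S ⋈[c=h] R) → 3
  σ[c=8]((S ⋈[c=h] R)) → 2

== RESULT ==
e | c | x | h | g | v
1 | 8 | r | 8 | 1 | p
1 | 8 | r | 8 | 6 | s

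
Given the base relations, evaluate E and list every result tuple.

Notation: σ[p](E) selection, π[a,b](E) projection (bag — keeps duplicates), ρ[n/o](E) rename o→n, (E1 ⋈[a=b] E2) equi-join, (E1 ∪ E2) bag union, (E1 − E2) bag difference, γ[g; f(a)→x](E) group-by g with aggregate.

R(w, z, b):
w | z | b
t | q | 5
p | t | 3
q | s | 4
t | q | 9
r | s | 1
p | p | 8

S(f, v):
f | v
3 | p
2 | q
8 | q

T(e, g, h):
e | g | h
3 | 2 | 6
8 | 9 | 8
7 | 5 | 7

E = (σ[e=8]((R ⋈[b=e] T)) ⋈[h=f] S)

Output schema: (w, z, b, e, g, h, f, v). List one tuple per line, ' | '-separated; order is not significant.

Row counts bottom-up:
  R → 6
  T → 3
  (R ⋈[b=e] T) → 2
  σ[e=8]((R ⋈[b=e] T)) → 1
  S → 3
  (σ[e=8]((R ⋈[b=e] T)) ⋈[h=f] S) → 1

== RESULT ==
w | z | b | e | g | h | f | v
p | p | 8 | 8 | 9 | 8 | 8 | q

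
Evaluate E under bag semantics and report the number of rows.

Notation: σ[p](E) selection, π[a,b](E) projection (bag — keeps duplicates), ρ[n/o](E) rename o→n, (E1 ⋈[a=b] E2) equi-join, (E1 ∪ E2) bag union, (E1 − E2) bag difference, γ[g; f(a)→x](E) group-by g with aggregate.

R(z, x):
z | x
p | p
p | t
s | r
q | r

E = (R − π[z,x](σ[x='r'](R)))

Row counts bottom-up:
  R → 4
  R → 4
  σ[x='r'](R) → 2
  π[z,x](σ[x='r'](R)) → 2
  (R − π[z,x](σ[x='r'](R))) → 2

|E| = 2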